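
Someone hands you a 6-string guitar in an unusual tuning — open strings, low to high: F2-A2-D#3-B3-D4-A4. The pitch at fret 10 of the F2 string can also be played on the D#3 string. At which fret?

0

Fret 10 on F2 is MIDI 41 + 10 = 51 (D#3). On the D#3 string (open MIDI 51), that pitch is 51 − 51 = fret 0.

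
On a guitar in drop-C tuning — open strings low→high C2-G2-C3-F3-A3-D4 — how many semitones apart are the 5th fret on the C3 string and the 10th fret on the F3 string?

C3 at fret 5 → F3 (MIDI 53); F3 at fret 10 → D#4 (MIDI 63).
53 − 63 = -10, so the two pitches are 10 semitones apart, with D#4 the higher.

10 semitones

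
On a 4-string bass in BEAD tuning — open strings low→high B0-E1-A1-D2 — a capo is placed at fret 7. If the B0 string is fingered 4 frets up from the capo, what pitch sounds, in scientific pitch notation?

A♯1

The capo raises the open B0 by 7 semitones to F♯1; fretting 4 more gives B0 + 7 + 4 = B0 + 11 semitones = A♯1.
(Also written B♭.)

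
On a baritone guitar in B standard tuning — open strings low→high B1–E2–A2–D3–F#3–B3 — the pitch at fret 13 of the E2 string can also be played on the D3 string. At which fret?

Fret 13 on E2 is MIDI 40 + 13 = 53 (F3). On the D3 string (open MIDI 50), that pitch is 53 − 50 = fret 3.

3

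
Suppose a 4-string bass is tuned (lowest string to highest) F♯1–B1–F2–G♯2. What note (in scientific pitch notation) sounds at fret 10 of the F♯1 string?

E2

The open F♯1 string plus 10 semitones: F#–G–G#–A–…–D–D#–E.
The walk passes from B into C once, so the octave number goes from 1 to 2.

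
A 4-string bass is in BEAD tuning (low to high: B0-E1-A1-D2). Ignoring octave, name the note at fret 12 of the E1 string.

Each fret is one semitone, so E1 + 12 = E.

E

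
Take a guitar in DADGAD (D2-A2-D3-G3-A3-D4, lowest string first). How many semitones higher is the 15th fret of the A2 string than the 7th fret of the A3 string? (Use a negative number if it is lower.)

-4 semitones

A2 at fret 15 → C4 (MIDI 60); A3 at fret 7 → E4 (MIDI 64).
60 − 64 = -4, so the two pitches are 4 semitones apart.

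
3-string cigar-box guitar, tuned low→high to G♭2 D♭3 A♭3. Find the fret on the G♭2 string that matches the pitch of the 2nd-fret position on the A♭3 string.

16

A♭3 at fret 2 is A♭3 + 2 semitones = B♭3.
The open G♭2 string is 14 semitones below the open A♭3, so the same pitch on the G♭2 string lies at fret 2 + 14 = 16.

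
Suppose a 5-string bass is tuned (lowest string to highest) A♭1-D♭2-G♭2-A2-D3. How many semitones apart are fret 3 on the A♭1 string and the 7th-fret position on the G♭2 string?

A♭1 at fret 3 → B1 (MIDI 35); G♭2 at fret 7 → D♭3 (MIDI 49).
35 − 49 = -14, so the two pitches are 14 semitones apart, with D♭3 the higher.

14 semitones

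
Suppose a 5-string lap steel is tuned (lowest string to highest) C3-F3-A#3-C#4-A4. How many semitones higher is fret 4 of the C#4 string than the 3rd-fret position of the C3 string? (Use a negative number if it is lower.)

14 semitones

C#4 at fret 4 → F4 (MIDI 65); C3 at fret 3 → D#3 (MIDI 51).
65 − 51 = 14, so the two pitches are 14 semitones apart.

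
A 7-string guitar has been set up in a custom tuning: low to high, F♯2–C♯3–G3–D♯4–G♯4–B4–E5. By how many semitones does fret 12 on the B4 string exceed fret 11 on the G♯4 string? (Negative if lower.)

B4 at fret 12 → B5 (MIDI 83); G♯4 at fret 11 → G5 (MIDI 79).
83 − 79 = 4, so the two pitches are 4 semitones apart.

4 semitones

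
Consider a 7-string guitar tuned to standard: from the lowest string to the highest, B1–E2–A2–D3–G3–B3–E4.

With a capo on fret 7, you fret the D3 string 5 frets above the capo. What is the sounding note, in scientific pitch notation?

The capo raises the open D3 by 7 semitones to A3; fretting 5 more gives D3 + 7 + 5 = D3 + 12 semitones = D4.

D4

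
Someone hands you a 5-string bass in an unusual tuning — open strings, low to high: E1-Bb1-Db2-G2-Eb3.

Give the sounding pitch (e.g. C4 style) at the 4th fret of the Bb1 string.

D2

The open Bb1 string plus 4 semitones: Bb–B–C–Db–D.
The walk passes from B into C once, so the octave number goes from 1 to 2.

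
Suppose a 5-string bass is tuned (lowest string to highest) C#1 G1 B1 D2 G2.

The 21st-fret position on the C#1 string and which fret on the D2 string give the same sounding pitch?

C#1 at fret 21 is C#1 + 21 semitones = A#2.
The open D2 string is 13 semitones above the open C#1, so the same pitch on the D2 string lies at fret 21 − 13 = 8.

8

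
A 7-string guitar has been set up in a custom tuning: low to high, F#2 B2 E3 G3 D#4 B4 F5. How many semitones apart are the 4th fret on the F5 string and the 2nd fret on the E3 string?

27 semitones

F5 at fret 4 → A5 (MIDI 81); E3 at fret 2 → F#3 (MIDI 54).
81 − 54 = 27, so the two pitches are 27 semitones apart, with A5 the higher.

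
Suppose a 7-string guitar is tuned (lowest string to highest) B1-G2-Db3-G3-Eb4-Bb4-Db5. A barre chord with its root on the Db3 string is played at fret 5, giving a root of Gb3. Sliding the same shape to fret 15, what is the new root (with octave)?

Moving from fret 5 to fret 15 shifts the root by 10 semitones.
Gb3 up 10 semitones is E4.

E4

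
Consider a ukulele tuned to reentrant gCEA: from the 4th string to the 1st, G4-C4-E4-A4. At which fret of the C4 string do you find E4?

E4 is 4 semitones above the open C4 (C–C#–D–D#–E), so it sits at fret 4.

4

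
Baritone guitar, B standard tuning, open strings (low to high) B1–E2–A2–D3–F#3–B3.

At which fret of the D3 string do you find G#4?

G#4 is 18 semitones above the open D3 (D–D#–E–F–…–F#–G–G#), so it sits at fret 18.

18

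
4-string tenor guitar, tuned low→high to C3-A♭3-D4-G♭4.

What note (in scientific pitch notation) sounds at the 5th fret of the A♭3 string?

Each fret is one semitone, so A♭3 + 5 = D♭4.

D♭4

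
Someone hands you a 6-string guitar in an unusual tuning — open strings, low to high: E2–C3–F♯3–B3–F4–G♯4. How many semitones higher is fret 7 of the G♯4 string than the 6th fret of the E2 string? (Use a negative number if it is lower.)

G♯4 at fret 7 → D♯5 (MIDI 75); E2 at fret 6 → A♯2 (MIDI 46).
75 − 46 = 29, so the two pitches are 29 semitones apart.

29 semitones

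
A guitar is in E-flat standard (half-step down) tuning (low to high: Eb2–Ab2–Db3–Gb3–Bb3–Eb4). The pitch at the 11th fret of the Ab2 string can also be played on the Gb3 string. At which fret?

Ab2 at fret 11 is Ab2 + 11 semitones = G3.
The open Gb3 string is 10 semitones above the open Ab2, so the same pitch on the Gb3 string lies at fret 11 − 10 = 1.

1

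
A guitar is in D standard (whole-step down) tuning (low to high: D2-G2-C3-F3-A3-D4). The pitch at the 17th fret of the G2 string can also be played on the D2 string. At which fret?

22

G2 at fret 17 is G2 + 17 semitones = C4.
The open D2 string is 5 semitones below the open G2, so the same pitch on the D2 string lies at fret 17 + 5 = 22.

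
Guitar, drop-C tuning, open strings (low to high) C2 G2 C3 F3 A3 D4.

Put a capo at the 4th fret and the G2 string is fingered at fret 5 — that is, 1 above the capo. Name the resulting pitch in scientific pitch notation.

C3

The capo raises the open G2 by 4 semitones to B2; fretting 1 more gives G2 + 4 + 1 = G2 + 5 semitones = C3.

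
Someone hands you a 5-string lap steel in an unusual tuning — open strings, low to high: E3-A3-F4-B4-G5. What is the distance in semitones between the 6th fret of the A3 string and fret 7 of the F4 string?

9 semitones

A3 at fret 6 → E♭4 (MIDI 63); F4 at fret 7 → C5 (MIDI 72).
63 − 72 = -9, so the two pitches are 9 semitones apart, with C5 the higher.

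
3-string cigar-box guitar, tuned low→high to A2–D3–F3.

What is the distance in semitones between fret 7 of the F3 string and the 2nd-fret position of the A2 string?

F3 at fret 7 → C4 (MIDI 60); A2 at fret 2 → B2 (MIDI 47).
60 − 47 = 13, so the two pitches are 13 semitones apart, with C4 the higher.

13 semitones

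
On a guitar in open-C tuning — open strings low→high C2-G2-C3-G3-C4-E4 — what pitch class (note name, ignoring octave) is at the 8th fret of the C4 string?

G#

Each fret is one semitone, so C4 + 8 = G#.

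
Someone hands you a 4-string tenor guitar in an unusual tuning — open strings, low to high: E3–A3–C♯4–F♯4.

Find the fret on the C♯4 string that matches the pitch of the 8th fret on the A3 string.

4

A3 at fret 8 is A3 + 8 semitones = F4.
The open C♯4 string is 4 semitones above the open A3, so the same pitch on the C♯4 string lies at fret 8 − 4 = 4.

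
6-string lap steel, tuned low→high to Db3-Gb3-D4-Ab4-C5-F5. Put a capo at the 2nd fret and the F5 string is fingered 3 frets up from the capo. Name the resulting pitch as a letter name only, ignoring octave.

Bb

The capo raises the open F5 by 2 semitones to G5; fretting 3 more gives F5 + 2 + 3 = F5 + 5 semitones, landing on Bb.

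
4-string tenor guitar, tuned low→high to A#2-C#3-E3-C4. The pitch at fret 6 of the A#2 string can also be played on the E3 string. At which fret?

A#2 at fret 6 is A#2 + 6 semitones = E3.
The open E3 string is 6 semitones above the open A#2, so the same pitch on the E3 string lies at fret 6 − 6 = 0.

0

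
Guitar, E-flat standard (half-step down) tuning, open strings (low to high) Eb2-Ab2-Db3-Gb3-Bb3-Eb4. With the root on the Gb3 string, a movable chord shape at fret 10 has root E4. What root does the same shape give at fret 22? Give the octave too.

E5

Moving from fret 10 to fret 22 shifts the root by 12 semitones.
E4 up 12 semitones is E5.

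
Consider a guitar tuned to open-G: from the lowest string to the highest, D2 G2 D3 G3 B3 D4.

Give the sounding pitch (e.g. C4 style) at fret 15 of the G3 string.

A#4

Each fret is one semitone, so G3 + 15 = A#4.
(Equivalently spelled Bb4.)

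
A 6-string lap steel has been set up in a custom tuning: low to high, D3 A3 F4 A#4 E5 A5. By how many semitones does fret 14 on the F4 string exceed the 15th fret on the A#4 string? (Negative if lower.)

-6 semitones

F4 at fret 14 → G5 (MIDI 79); A#4 at fret 15 → C#6 (MIDI 85).
79 − 85 = -6, so the two pitches are 6 semitones apart.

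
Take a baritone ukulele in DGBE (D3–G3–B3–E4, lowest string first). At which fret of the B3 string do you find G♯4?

9

G♯4 is 9 semitones above the open B3 (B–C–C#–D–D#–E–F–F#–G–G#), so it sits at fret 9.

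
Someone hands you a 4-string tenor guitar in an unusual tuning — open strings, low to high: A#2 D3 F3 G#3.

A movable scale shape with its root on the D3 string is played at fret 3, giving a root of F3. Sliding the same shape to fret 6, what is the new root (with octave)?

G#3

Moving from fret 3 to fret 6 shifts the root by 3 semitones.
F3 up 3 semitones is G#3.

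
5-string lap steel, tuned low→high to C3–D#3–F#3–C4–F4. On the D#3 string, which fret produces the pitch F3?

F3 is 2 semitones above the open D#3 (D#–E–F), so it sits at fret 2.

2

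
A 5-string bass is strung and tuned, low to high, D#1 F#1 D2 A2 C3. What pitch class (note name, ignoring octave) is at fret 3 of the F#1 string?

A

F#1 is MIDI 30. Adding 3 gives 33; 33 mod 12 = 9, i.e. A.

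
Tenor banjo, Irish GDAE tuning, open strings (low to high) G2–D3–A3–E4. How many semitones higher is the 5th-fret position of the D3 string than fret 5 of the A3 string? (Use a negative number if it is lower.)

D3 at fret 5 → G3 (MIDI 55); A3 at fret 5 → D4 (MIDI 62).
55 − 62 = -7, so the two pitches are 7 semitones apart.

-7 semitones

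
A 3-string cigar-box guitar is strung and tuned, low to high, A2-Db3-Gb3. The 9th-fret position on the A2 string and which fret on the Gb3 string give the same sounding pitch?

A2 at fret 9 is A2 + 9 semitones = Gb3.
The open Gb3 string is 9 semitones above the open A2, so the same pitch on the Gb3 string lies at fret 9 − 9 = 0.

0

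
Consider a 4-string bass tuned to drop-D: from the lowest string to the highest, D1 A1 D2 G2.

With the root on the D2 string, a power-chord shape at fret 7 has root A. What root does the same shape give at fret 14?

E

Moving from fret 7 to fret 14 shifts the root by 7 semitones.
A up 7 semitones is E.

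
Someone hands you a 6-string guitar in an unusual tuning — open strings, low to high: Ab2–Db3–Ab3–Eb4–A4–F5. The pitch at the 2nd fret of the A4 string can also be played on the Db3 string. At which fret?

Fret 2 on A4 is MIDI 69 + 2 = 71 (B4). On the Db3 string (open MIDI 49), that pitch is 71 − 49 = fret 22.

22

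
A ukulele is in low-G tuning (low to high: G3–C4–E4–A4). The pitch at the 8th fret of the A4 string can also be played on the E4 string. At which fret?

13

A4 at fret 8 is A4 + 8 semitones = F5.
The open E4 string is 5 semitones below the open A4, so the same pitch on the E4 string lies at fret 8 + 5 = 13.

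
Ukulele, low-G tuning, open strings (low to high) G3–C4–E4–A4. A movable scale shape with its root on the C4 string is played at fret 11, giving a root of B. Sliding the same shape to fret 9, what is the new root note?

Moving from fret 11 to fret 9 shifts the root by -2 semitones.
B down 2 semitones is A.

A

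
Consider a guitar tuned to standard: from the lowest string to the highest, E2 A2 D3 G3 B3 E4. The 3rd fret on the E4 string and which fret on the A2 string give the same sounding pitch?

Fret 3 on E4 is MIDI 64 + 3 = 67 (G4). On the A2 string (open MIDI 45), that pitch is 67 − 45 = fret 22.

22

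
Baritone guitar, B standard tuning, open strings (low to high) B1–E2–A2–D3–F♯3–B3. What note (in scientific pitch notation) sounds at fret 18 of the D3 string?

D3 is MIDI 50. Adding 18 gives 68, which is G♯4.

G♯4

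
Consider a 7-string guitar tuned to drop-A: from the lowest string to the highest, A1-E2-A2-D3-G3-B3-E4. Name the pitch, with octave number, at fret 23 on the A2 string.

G#4

A2 is MIDI 45. Adding 23 gives 68, which is G#4.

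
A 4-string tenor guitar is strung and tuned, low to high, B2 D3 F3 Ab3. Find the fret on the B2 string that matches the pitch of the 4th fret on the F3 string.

10

F3 at fret 4 is F3 + 4 semitones = A3.
The open B2 string is 6 semitones below the open F3, so the same pitch on the B2 string lies at fret 4 + 6 = 10.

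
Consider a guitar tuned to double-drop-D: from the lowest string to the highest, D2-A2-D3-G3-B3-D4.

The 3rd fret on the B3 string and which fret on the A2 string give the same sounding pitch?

Fret 3 on B3 is MIDI 59 + 3 = 62 (D4). On the A2 string (open MIDI 45), that pitch is 62 − 45 = fret 17.

17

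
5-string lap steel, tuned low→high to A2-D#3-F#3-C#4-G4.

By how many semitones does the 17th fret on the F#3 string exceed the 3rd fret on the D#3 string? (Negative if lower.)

17 semitones

F#3 at fret 17 → B4 (MIDI 71); D#3 at fret 3 → F#3 (MIDI 54).
71 − 54 = 17, so the two pitches are 17 semitones apart.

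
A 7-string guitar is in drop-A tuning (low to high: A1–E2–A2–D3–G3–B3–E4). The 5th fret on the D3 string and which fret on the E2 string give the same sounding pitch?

Fret 5 on D3 is MIDI 50 + 5 = 55 (G3). On the E2 string (open MIDI 40), that pitch is 55 − 40 = fret 15.

15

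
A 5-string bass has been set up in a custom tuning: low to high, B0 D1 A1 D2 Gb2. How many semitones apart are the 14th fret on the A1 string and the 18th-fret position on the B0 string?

A1 at fret 14 → B2 (MIDI 47); B0 at fret 18 → F2 (MIDI 41).
47 − 41 = 6, so the two pitches are 6 semitones apart, with B2 the higher.

6 semitones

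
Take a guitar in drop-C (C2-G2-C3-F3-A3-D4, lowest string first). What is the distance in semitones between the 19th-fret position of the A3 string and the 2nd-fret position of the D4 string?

A3 at fret 19 → E5 (MIDI 76); D4 at fret 2 → E4 (MIDI 64).
76 − 64 = 12, so the two pitches are 12 semitones apart, with E5 the higher.

12 semitones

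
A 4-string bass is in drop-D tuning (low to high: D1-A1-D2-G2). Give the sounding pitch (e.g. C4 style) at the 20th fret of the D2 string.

A#3

The open D2 string plus 20 semitones: D–D#–E–F–…–G#–A–A#.
The walk passes from B into C once, so the octave number goes from 2 to 3.
(Equivalently spelled Bb3.)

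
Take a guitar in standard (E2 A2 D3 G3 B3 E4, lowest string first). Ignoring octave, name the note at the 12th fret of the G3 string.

G3 is MIDI 55. Adding 12 gives 67; 67 mod 12 = 7, i.e. G.

G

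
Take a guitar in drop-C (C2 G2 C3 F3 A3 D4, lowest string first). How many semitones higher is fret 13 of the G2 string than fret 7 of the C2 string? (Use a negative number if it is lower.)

G2 at fret 13 → G#3 (MIDI 56); C2 at fret 7 → G2 (MIDI 43).
56 − 43 = 13, so the two pitches are 13 semitones apart.

13 semitones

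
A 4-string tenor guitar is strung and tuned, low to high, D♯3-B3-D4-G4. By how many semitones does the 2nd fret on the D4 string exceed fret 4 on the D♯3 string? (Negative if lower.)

9 semitones

D4 at fret 2 → E4 (MIDI 64); D♯3 at fret 4 → G3 (MIDI 55).
64 − 55 = 9, so the two pitches are 9 semitones apart.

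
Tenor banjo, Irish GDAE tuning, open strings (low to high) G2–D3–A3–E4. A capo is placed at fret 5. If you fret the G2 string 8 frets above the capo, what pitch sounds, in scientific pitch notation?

G#3

The capo raises the open G2 by 5 semitones to C3; fretting 8 more gives G2 + 5 + 8 = G2 + 13 semitones = G#3.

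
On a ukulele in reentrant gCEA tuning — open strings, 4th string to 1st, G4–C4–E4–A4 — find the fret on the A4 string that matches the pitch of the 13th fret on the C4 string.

4

Fret 13 on C4 is MIDI 60 + 13 = 73 (C#5). On the A4 string (open MIDI 69), that pitch is 73 − 69 = fret 4.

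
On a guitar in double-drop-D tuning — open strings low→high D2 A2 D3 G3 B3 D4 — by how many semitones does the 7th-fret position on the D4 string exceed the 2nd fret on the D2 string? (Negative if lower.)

29 semitones

D4 at fret 7 → A4 (MIDI 69); D2 at fret 2 → E2 (MIDI 40).
69 − 40 = 29, so the two pitches are 29 semitones apart.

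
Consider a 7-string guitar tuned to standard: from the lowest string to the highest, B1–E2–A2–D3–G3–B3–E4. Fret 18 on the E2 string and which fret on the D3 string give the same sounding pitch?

8

E2 at fret 18 is E2 + 18 semitones = A#3.
The open D3 string is 10 semitones above the open E2, so the same pitch on the D3 string lies at fret 18 − 10 = 8.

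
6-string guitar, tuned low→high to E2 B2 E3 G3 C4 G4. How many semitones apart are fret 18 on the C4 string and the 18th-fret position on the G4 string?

7 semitones

C4 at fret 18 → Gb5 (MIDI 78); G4 at fret 18 → Db6 (MIDI 85).
78 − 85 = -7, so the two pitches are 7 semitones apart, with Db6 the higher.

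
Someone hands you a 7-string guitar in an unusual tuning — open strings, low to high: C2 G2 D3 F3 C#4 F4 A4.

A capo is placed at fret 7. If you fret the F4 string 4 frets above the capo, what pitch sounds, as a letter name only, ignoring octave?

The capo raises the open F4 by 7 semitones to C5; fretting 4 more gives F4 + 7 + 4 = F4 + 11 semitones, landing on E.

E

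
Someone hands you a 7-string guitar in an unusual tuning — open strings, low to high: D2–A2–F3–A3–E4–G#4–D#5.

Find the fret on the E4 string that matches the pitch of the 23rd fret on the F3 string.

12

Fret 23 on F3 is MIDI 53 + 23 = 76 (E5). On the E4 string (open MIDI 64), that pitch is 76 − 64 = fret 12.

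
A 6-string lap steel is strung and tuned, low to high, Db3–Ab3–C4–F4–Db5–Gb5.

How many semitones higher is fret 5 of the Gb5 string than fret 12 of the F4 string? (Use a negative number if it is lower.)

Gb5 at fret 5 → B5 (MIDI 83); F4 at fret 12 → F5 (MIDI 77).
83 − 77 = 6, so the two pitches are 6 semitones apart.

6 semitones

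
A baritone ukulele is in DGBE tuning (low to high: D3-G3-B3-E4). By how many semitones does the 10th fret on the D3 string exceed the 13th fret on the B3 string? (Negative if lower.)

-12 semitones

D3 at fret 10 → C4 (MIDI 60); B3 at fret 13 → C5 (MIDI 72).
60 − 72 = -12, so the two pitches are 12 semitones apart.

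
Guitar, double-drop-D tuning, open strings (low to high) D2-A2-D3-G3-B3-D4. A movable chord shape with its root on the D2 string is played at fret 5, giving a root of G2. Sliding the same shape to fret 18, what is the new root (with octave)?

Moving from fret 5 to fret 18 shifts the root by 13 semitones.
G2 up 13 semitones is G♯3.

G♯3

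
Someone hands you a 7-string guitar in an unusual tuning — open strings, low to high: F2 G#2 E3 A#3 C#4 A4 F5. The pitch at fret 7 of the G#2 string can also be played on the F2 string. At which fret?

10

Fret 7 on G#2 is MIDI 44 + 7 = 51 (D#3). On the F2 string (open MIDI 41), that pitch is 51 − 41 = fret 10.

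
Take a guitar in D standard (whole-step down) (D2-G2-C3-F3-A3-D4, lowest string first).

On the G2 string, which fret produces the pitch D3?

D3 is 7 semitones above the open G2 (G–G#–A–A#–B–C–C#–D), so it sits at fret 7.

7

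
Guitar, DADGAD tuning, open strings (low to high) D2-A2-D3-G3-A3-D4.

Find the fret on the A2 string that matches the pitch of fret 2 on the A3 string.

14

Fret 2 on A3 is MIDI 57 + 2 = 59 (B3). On the A2 string (open MIDI 45), that pitch is 59 − 45 = fret 14.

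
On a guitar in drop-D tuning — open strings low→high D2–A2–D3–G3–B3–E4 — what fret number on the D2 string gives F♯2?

4

F♯2 is 4 semitones above the open D2 (D–D#–E–F–F#), so it sits at fret 4.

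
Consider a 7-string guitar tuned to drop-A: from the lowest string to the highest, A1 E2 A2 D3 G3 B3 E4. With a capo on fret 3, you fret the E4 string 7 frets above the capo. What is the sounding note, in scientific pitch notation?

The capo raises the open E4 by 3 semitones to G4; fretting 7 more gives E4 + 3 + 7 = E4 + 10 semitones = D5.

D5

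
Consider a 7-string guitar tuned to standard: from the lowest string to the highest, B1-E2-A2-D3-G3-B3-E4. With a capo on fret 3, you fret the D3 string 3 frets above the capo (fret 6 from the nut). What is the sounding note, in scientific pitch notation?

The capo raises the open D3 by 3 semitones to F3; fretting 3 more gives D3 + 3 + 3 = D3 + 6 semitones = G#3.
(Also written Ab.)

G#3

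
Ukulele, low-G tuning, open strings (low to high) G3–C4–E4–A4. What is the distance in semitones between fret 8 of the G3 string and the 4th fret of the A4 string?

G3 at fret 8 → D#4 (MIDI 63); A4 at fret 4 → C#5 (MIDI 73).
63 − 73 = -10, so the two pitches are 10 semitones apart, with C#5 the higher.

10 semitones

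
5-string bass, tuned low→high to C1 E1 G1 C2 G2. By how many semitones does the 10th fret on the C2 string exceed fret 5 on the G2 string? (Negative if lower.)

C2 at fret 10 → B♭2 (MIDI 46); G2 at fret 5 → C3 (MIDI 48).
46 − 48 = -2, so the two pitches are 2 semitones apart.

-2 semitones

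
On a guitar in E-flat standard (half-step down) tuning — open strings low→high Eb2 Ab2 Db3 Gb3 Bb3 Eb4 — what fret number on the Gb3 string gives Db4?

7

Db4 is 7 semitones above the open Gb3 (Gb–G–Ab–A–Bb–B–C–Db), so it sits at fret 7.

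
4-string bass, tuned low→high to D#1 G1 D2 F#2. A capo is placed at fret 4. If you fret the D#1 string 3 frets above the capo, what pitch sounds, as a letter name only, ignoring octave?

The capo raises the open D#1 by 4 semitones to G1; fretting 3 more gives D#1 + 4 + 3 = D#1 + 7 semitones, landing on A#.
(Also written Bb.)

A#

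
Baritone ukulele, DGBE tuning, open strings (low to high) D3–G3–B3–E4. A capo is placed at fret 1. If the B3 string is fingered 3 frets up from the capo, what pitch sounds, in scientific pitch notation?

The capo raises the open B3 by 1 semitone to C4; fretting 3 more gives B3 + 1 + 3 = B3 + 4 semitones = D♯4.

D♯4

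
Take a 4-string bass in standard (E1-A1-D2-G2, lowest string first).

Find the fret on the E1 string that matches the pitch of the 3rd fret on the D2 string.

13

D2 at fret 3 is D2 + 3 semitones = F2.
The open E1 string is 10 semitones below the open D2, so the same pitch on the E1 string lies at fret 3 + 10 = 13.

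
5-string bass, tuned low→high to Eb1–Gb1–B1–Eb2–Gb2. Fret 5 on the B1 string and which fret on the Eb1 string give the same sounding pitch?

Fret 5 on B1 is MIDI 35 + 5 = 40 (E2). On the Eb1 string (open MIDI 27), that pitch is 40 − 27 = fret 13.

13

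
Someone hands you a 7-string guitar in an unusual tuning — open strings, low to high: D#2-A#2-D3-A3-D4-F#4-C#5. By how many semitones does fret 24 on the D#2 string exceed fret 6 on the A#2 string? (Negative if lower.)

D#2 at fret 24 → D#4 (MIDI 63); A#2 at fret 6 → E3 (MIDI 52).
63 − 52 = 11, so the two pitches are 11 semitones apart.

11 semitones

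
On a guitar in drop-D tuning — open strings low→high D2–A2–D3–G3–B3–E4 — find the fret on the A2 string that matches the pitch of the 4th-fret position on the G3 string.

Fret 4 on G3 is MIDI 55 + 4 = 59 (B3). On the A2 string (open MIDI 45), that pitch is 59 − 45 = fret 14.

14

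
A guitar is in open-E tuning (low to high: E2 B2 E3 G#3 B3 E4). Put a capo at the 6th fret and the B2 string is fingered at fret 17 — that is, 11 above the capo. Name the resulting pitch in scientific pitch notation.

The capo raises the open B2 by 6 semitones to F3; fretting 11 more gives B2 + 6 + 11 = B2 + 17 semitones = E4.

E4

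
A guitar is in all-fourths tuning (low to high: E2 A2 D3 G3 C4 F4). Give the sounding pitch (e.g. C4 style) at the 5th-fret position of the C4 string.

F4

The open C4 string plus 5 semitones: C–C#–D–D#–E–F.
No B→C boundary is crossed, so the octave stays at 4.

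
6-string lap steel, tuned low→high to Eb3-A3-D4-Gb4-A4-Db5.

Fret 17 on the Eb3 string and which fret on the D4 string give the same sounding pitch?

6

Fret 17 on Eb3 is MIDI 51 + 17 = 68 (Ab4). On the D4 string (open MIDI 62), that pitch is 68 − 62 = fret 6.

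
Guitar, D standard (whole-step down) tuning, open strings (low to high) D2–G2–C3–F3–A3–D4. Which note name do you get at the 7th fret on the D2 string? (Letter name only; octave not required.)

The open D2 string plus 7 semitones: D–D#–E–F–F#–G–G#–A.

A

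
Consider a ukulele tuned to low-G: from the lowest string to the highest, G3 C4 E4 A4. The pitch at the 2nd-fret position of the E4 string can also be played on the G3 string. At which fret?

11

E4 at fret 2 is E4 + 2 semitones = F#4.
The open G3 string is 9 semitones below the open E4, so the same pitch on the G3 string lies at fret 2 + 9 = 11.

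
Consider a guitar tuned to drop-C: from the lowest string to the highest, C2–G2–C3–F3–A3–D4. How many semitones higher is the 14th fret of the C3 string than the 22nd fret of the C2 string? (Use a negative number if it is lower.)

4 semitones

C3 at fret 14 → D4 (MIDI 62); C2 at fret 22 → A♯3 (MIDI 58).
62 − 58 = 4, so the two pitches are 4 semitones apart.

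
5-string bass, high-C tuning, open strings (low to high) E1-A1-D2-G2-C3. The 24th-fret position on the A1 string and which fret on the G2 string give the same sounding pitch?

Fret 24 on A1 is MIDI 33 + 24 = 57 (A3). On the G2 string (open MIDI 43), that pitch is 57 − 43 = fret 14.

14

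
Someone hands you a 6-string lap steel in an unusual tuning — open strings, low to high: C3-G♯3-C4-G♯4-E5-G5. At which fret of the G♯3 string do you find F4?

F4 is 9 semitones above the open G♯3 (G#–A–A#–B–C–C#–D–D#–E–F), so it sits at fret 9.

9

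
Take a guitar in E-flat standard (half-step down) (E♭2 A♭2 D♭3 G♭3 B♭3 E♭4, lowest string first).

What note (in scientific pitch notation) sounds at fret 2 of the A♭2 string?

A♭2 is MIDI 44. Adding 2 gives 46, which is B♭2.
(Equivalently spelled A♯2.)

B♭2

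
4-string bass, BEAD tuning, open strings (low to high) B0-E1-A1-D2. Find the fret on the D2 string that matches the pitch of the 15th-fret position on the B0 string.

0

Fret 15 on B0 is MIDI 23 + 15 = 38 (D2). On the D2 string (open MIDI 38), that pitch is 38 − 38 = fret 0.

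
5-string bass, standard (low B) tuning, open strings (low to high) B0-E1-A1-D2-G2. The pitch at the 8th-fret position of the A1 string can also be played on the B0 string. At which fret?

18

Fret 8 on A1 is MIDI 33 + 8 = 41 (F2). On the B0 string (open MIDI 23), that pitch is 41 − 23 = fret 18.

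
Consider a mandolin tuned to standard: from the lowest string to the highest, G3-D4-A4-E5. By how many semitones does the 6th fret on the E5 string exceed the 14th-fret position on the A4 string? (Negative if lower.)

-1 semitone

E5 at fret 6 → A♯5 (MIDI 82); A4 at fret 14 → B5 (MIDI 83).
82 − 83 = -1, so the two pitches are 1 semitone apart.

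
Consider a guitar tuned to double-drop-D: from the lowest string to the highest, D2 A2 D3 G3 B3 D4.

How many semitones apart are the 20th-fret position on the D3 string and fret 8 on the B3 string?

3 semitones

D3 at fret 20 → A#4 (MIDI 70); B3 at fret 8 → G4 (MIDI 67).
70 − 67 = 3, so the two pitches are 3 semitones apart, with A#4 the higher.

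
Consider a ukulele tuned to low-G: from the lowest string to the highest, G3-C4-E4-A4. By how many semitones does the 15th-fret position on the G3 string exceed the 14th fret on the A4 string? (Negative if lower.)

-13 semitones

G3 at fret 15 → A#4 (MIDI 70); A4 at fret 14 → B5 (MIDI 83).
70 − 83 = -13, so the two pitches are 13 semitones apart.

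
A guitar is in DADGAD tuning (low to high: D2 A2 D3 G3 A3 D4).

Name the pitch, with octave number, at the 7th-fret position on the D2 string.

The open D2 string plus 7 semitones: D–D#–E–F–F#–G–G#–A.
No B→C boundary is crossed, so the octave stays at 2.

A2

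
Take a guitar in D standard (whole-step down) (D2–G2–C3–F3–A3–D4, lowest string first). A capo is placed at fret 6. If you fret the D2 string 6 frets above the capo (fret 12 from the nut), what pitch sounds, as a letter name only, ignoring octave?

The capo raises the open D2 by 6 semitones to G#2; fretting 6 more gives D2 + 6 + 6 = D2 + 12 semitones, landing on D.

D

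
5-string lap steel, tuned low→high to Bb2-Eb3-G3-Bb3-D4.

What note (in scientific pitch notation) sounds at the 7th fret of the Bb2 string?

Each fret is one semitone, so Bb2 + 7 = F3.

F3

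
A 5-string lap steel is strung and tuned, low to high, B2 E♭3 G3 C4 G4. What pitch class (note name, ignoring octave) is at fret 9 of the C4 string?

A

The open C4 string plus 9 semitones: C–Db–D–Eb–E–F–Gb–G–Ab–A.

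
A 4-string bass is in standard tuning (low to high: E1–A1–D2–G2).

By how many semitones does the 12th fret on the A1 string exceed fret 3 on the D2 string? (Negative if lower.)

4 semitones

A1 at fret 12 → A2 (MIDI 45); D2 at fret 3 → F2 (MIDI 41).
45 − 41 = 4, so the two pitches are 4 semitones apart.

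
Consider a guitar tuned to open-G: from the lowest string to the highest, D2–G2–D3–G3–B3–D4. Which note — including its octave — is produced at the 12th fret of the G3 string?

The open G3 string plus 12 semitones: G–G#–A–A#–…–F–F#–G.
The walk passes from B into C once, so the octave number goes from 3 to 4.

G4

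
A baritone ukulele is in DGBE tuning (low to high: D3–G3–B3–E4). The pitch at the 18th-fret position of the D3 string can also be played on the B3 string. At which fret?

9

D3 at fret 18 is D3 + 18 semitones = G♯4.
The open B3 string is 9 semitones above the open D3, so the same pitch on the B3 string lies at fret 18 − 9 = 9.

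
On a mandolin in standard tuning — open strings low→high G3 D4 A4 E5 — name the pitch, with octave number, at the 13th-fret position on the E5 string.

F6

The open E5 string plus 13 semitones: E–F–F#–G–…–D#–E–F.
The walk passes from B into C once, so the octave number goes from 5 to 6.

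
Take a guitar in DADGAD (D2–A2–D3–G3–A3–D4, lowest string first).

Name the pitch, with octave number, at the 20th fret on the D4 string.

A♯5

Each fret is one semitone, so D4 + 20 = A♯5.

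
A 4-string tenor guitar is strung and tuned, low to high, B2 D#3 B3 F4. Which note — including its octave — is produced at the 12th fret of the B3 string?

B4

The open B3 string plus 12 semitones: B–C–C#–D–…–A–A#–B.
The walk passes from B into C once, so the octave number goes from 3 to 4.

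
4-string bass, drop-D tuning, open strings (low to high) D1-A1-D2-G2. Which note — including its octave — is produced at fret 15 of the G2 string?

G2 is MIDI 43. Adding 15 gives 58, which is A#3.

A#3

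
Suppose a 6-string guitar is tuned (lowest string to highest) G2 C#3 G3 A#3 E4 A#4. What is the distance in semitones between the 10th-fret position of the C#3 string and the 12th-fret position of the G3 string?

8 semitones

C#3 at fret 10 → B3 (MIDI 59); G3 at fret 12 → G4 (MIDI 67).
59 − 67 = -8, so the two pitches are 8 semitones apart, with G4 the higher.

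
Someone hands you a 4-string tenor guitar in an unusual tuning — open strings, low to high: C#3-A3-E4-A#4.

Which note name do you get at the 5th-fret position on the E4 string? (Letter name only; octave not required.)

A

Each fret is one semitone, so E4 + 5 = A.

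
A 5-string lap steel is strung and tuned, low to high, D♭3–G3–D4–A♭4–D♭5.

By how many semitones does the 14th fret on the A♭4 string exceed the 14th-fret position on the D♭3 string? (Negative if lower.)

19 semitones

A♭4 at fret 14 → B♭5 (MIDI 82); D♭3 at fret 14 → E♭4 (MIDI 63).
82 − 63 = 19, so the two pitches are 19 semitones apart.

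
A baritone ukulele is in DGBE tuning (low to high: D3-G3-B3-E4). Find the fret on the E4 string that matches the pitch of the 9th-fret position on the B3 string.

4

Fret 9 on B3 is MIDI 59 + 9 = 68 (G#4). On the E4 string (open MIDI 64), that pitch is 68 − 64 = fret 4.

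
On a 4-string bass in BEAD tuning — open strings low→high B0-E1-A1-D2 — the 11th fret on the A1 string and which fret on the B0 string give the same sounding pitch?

21

A1 at fret 11 is A1 + 11 semitones = G♯2.
The open B0 string is 10 semitones below the open A1, so the same pitch on the B0 string lies at fret 11 + 10 = 21.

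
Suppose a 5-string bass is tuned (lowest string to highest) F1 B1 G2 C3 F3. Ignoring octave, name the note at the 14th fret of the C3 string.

D

The open C3 string plus 14 semitones: C–C#–D–D#–…–C–C#–D.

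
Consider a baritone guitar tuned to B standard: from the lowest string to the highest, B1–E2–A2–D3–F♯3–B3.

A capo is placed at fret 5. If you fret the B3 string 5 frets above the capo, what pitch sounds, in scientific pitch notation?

The capo raises the open B3 by 5 semitones to E4; fretting 5 more gives B3 + 5 + 5 = B3 + 10 semitones = A4.

A4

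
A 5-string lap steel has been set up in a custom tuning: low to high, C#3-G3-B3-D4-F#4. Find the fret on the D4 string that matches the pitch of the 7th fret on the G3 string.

0

G3 at fret 7 is G3 + 7 semitones = D4.
The open D4 string is 7 semitones above the open G3, so the same pitch on the D4 string lies at fret 7 − 7 = 0.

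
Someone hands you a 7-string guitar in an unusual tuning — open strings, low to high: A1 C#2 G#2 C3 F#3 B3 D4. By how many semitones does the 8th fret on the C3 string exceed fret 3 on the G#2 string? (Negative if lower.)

9 semitones

C3 at fret 8 → G#3 (MIDI 56); G#2 at fret 3 → B2 (MIDI 47).
56 − 47 = 9, so the two pitches are 9 semitones apart.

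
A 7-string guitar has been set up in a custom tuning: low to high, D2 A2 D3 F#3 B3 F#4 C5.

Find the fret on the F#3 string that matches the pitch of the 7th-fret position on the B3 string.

12

Fret 7 on B3 is MIDI 59 + 7 = 66 (F#4). On the F#3 string (open MIDI 54), that pitch is 66 − 54 = fret 12.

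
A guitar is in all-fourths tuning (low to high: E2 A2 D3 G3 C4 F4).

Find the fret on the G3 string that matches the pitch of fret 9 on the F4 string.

19

Fret 9 on F4 is MIDI 65 + 9 = 74 (D5). On the G3 string (open MIDI 55), that pitch is 74 − 55 = fret 19.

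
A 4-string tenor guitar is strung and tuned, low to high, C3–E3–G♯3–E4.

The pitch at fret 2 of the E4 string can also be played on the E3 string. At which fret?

14

E4 at fret 2 is E4 + 2 semitones = F♯4.
The open E3 string is 12 semitones below the open E4, so the same pitch on the E3 string lies at fret 2 + 12 = 14.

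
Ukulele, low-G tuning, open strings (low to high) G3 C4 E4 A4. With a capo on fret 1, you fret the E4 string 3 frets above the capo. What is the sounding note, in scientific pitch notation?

G#4

The capo raises the open E4 by 1 semitone to F4; fretting 3 more gives E4 + 1 + 3 = E4 + 4 semitones = G#4.
(Also written Ab.)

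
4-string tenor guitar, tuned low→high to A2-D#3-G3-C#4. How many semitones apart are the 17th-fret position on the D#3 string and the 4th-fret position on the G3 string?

9 semitones

D#3 at fret 17 → G#4 (MIDI 68); G3 at fret 4 → B3 (MIDI 59).
68 − 59 = 9, so the two pitches are 9 semitones apart, with G#4 the higher.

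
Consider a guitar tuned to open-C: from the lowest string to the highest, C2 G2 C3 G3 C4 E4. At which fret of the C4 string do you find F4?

F4 is 5 semitones above the open C4 (C–C#–D–D#–E–F), so it sits at fret 5.

5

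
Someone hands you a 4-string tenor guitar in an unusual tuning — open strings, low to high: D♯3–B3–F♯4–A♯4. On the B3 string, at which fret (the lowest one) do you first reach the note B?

0

From B3, count semitones up the chromatic scale until reaching B: B — 0 steps.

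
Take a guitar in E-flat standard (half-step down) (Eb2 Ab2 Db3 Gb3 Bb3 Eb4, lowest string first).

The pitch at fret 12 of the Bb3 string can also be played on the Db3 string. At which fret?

Fret 12 on Bb3 is MIDI 58 + 12 = 70 (Bb4). On the Db3 string (open MIDI 49), that pitch is 70 − 49 = fret 21.

21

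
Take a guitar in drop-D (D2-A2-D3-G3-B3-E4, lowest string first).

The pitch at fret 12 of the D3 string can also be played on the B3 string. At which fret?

D3 at fret 12 is D3 + 12 semitones = D4.
The open B3 string is 9 semitones above the open D3, so the same pitch on the B3 string lies at fret 12 − 9 = 3.

3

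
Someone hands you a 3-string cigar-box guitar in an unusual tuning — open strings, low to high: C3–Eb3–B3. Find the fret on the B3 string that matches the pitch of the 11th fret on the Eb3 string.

3

Fret 11 on Eb3 is MIDI 51 + 11 = 62 (D4). On the B3 string (open MIDI 59), that pitch is 62 − 59 = fret 3.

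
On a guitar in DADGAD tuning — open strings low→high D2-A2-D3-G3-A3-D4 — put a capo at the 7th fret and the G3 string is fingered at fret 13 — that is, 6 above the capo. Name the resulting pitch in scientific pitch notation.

The capo raises the open G3 by 7 semitones to D4; fretting 6 more gives G3 + 7 + 6 = G3 + 13 semitones = G♯4.
(Also written A♭.)

G♯4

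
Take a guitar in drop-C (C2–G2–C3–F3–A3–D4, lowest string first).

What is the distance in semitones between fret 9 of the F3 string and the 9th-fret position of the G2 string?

F3 at fret 9 → D4 (MIDI 62); G2 at fret 9 → E3 (MIDI 52).
62 − 52 = 10, so the two pitches are 10 semitones apart, with D4 the higher.

10 semitones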